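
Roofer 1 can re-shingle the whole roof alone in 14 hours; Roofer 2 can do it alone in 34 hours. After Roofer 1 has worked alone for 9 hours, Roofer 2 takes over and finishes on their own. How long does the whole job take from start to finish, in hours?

In 9 hours Roofer 1 does 9/14 of the job, leaving 5/14.
Roofer 2 works at 1/34 per hour, so finishing takes 5/14 ÷ 1/34 = 85/7 hours.
Total time = 9 + 85/7 = 148/7 hours.

148/7 hours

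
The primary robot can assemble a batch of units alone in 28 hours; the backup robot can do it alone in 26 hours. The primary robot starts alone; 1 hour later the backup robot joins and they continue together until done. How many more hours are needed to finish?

In 1 hour the primary robot does 1/28 of the job, leaving 27/28.
The primary robot and the backup robot together work at 27/364 per hour, so finishing takes 27/28 ÷ 27/364 = 13 hours.

13 hours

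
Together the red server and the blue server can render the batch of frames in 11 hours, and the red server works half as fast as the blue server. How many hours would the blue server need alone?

33/2 hours

Let the blue server's rate be r; then the red server's rate is (1/2)r, so together (1/2 + 1)r = (3/2)r = 1/11.
Thus r = 2/33 per hour.
The blue server alone: 33/2 hours; the red server alone: 33 hours.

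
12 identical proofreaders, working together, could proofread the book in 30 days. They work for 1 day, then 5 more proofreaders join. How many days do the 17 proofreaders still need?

348/17 days

One proofreader does 1/360 of the job per day.
After 1 day with 12 proofreaders, 1/30 is done (29/30 left).
With 17 proofreaders the rate is 17/360, so the rest takes 29/30 ÷ 17/360 = 348/17 days.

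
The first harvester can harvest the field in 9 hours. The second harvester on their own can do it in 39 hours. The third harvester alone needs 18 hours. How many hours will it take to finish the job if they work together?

26/5 hours

Combined rate: 1/9 + 1/39 + 1/18 = (26 + 6 + 13)/234 = 45/234 = 5/26 per hour.
Time = 1 ÷ (5/26) = 26/5 hours.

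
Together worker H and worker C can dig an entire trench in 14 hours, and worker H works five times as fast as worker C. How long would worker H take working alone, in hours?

Let worker C's rate be r; then worker H's rate is 5r, so together (5 + 1)r = 6r = 1/14.
Thus r = 1/84 per hour.
Worker C alone: 84 hours; worker H alone: 84/5 hours.

84/5 hours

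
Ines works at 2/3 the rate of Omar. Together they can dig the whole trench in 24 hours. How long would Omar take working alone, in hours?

Let Omar's rate be r; then Ines's rate is (2/3)r, so together (2/3 + 1)r = (5/3)r = 1/24.
Thus r = 1/40 per hour.
Omar alone: 40 hours; Ines alone: 60 hours.

40 hours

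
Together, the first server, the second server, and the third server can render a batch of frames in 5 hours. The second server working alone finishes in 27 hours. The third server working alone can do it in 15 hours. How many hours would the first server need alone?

Combined rate is 1/5 per hour.
Known contribution: 1/27 + 1/15 = (5 + 9)/135 = 14/135 per hour.
So the first server's rate is 1/5 − 14/135 = 13/135, meaning 135/13 hours alone.

135/13 hours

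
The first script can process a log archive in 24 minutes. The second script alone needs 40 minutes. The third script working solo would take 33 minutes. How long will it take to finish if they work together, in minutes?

Combined rate: 1/24 + 1/40 + 1/33 = (55 + 33 + 40)/1320 = 128/1320 = 16/165 per minute.
Time = 1 ÷ (16/165) = 165/16 minutes.

165/16 minutes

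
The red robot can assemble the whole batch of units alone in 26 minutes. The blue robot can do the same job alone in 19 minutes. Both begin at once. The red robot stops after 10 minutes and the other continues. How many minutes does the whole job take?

In the first 10 minutes the combined rate is 45/494, so 225/247 of the job is done, leaving 22/247.
After the red robot leaves the rate is 1/19 per minute; the remaining 22/247 takes 22/13 minutes.
Total = 10 + 22/13 = 152/13 minutes.

152/13 minutes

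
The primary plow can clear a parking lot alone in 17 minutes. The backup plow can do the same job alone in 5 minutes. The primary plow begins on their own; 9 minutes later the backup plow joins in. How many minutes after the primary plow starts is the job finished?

In the first 9 minutes the primary plow alone does 9/17 of the job, leaving 8/17.
Once everyone is working, combined rate: 1/17 + 1/5 = (5 + 17)/85 = 22/85 per minute.
Remaining 8/17 at 22/85 per minute takes 20/11 minutes.
Total from the start = 9 + 20/11 = 119/11 minutes.

119/11 minutes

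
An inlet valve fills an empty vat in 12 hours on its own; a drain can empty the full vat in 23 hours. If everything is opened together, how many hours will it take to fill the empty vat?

Net rate = 1/12 − 1/23 = (23 − 12)/276 = 11/276 per hour.
Filling time = 1 ÷ (11/276) = 276/11 hours.

276/11 hours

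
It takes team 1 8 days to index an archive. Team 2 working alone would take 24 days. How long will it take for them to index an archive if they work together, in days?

With two workers the combined time is the product over the sum: 8·24/(8+24) = 192/32 = 6 days.

6 days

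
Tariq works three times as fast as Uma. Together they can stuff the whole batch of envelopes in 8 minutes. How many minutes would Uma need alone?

Let Uma's rate be r; then Tariq's rate is 3r, so together (3 + 1)r = 4r = 1/8.
Thus r = 1/32 per minute.
Uma alone: 32 minutes; Tariq alone: 32/3 minutes.

32 minutes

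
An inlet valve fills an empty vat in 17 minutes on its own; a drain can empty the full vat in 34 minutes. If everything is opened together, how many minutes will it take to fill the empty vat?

34 minutes

Net rate = 1/17 − 1/34 = (2 − 1)/34 = 1/34 per minute.
Filling time = 1 ÷ (1/34) = 34 minutes.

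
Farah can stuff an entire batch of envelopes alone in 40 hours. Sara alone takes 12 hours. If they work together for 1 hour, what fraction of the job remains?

Combined rate: 1/40 + 1/12 = (3 + 10)/120 = 13/120 per hour.
In 1 hour they complete 1·13/120 = 13/120 of the job.
So 107/120 remains.

107/120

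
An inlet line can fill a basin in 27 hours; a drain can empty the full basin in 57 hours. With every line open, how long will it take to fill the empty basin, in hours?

Net rate = 1/27 − 1/57 = (19 − 9)/513 = 10/513 per hour.
Filling time = 1 ÷ (10/513) = 513/10 hours.

513/10 hours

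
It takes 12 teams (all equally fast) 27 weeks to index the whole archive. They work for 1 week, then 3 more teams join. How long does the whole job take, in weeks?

109/5 weeks

One team does 1/324 of the job per week.
After 1 week with 12 teams, 1/27 is done (26/27 left).
With 15 teams the rate is 15/324 = 5/108, so the rest takes 26/27 ÷ 5/108 = 104/5 weeks.
Total = 1 + 104/5 = 109/5 weeks.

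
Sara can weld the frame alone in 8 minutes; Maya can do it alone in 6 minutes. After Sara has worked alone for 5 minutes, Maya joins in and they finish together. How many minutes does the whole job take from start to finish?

In 5 minutes Sara does 5/8 of the job, leaving 3/8.
Sara and Maya together work at 7/24 per minute, so finishing takes 3/8 ÷ 7/24 = 9/7 minutes.
Total time = 5 + 9/7 = 44/7 minutes.

44/7 minutes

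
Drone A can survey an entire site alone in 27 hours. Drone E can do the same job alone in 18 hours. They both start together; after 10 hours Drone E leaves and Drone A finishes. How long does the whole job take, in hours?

12 hours

In the first 10 hours the combined rate is 5/54, so 25/27 of the job is done, leaving 2/27.
After Drone E leaves the rate is 1/27 per hour; the remaining 2/27 takes 2 hours.
Total = 10 + 2 = 12 hours.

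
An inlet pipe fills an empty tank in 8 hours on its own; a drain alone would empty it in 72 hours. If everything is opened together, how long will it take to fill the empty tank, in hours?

9 hours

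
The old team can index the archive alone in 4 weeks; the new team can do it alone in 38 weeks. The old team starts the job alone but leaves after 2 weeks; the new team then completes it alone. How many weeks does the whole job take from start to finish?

21 weeks

In 2 weeks the old team does 2/4 = 1/2 of the job, leaving 1/2.
The new team works at 1/38 per week, so finishing takes 1/2 ÷ 1/38 = 19 weeks.
Total time = 2 + 19 = 21 weeks.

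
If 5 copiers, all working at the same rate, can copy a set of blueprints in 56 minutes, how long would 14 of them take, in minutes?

20 minutes

Total work is 5·56 = 280 copier-minutes.
With 14 copiers: 280/14 = 20 minutes.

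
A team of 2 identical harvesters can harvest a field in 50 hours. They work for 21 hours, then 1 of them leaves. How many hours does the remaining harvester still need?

58 hours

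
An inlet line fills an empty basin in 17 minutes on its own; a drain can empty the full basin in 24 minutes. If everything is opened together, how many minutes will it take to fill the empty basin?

408/7 minutes

Net rate = 1/17 − 1/24 = (24 − 17)/408 = 7/408 per minute.
Filling time = 1 ÷ (7/408) = 408/7 minutes.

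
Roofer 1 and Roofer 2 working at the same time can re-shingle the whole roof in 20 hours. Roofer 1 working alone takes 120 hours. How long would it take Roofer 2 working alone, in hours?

24 hours

Combined rate is 1/20 per hour.
Known contribution: 1/120 per hour.
So Roofer 2's rate is 1/20 − 1/120 = 1/24, meaning 24 hours alone.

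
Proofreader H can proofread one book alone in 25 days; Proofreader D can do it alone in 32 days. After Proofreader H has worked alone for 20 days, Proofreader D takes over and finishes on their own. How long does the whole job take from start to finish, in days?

132/5 days

In 20 days Proofreader H does 20/25 = 4/5 of the job, leaving 1/5.
Proofreader D works at 1/32 per day, so finishing takes 1/5 ÷ 1/32 = 32/5 days.
Total time = 20 + 32/5 = 132/5 days.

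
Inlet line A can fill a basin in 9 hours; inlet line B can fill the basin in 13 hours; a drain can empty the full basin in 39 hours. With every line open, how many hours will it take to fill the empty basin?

Net rate = 1/9 + 1/13 − 1/39 = (13 + 9 − 3)/117 = 19/117 per hour.
Filling time = 1 ÷ (19/117) = 117/19 hours.

117/19 hours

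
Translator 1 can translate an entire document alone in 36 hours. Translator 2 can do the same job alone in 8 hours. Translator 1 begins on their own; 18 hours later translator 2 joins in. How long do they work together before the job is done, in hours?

In the first 18 hours translator 1 alone does 18/36 = 1/2 of the job, leaving 1/2.
Once everyone is working, combined rate: 1/36 + 1/8 = (2 + 9)/72 = 11/72 per hour.
Remaining 1/2 at 11/72 per hour takes 36/11 hours.

36/11 hours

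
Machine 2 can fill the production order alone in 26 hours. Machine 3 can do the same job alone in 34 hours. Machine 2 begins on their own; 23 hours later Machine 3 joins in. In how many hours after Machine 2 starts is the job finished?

In the first 23 hours Machine 2 alone does 23/26 of the job, leaving 3/26.
Once everyone is working, combined rate: 1/26 + 1/34 = (17 + 13)/442 = 30/442 = 15/221 per hour.
Remaining 3/26 at 15/221 per hour takes 17/10 hours.
Total from the start = 23 + 17/10 = 247/10 hours.

247/10 hours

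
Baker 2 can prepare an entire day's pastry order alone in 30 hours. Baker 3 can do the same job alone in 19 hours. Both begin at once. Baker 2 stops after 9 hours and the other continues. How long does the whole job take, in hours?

133/10 hours

In the first 9 hours the combined rate is 49/570, so 147/190 of the job is done, leaving 43/190.
After baker 2 leaves the rate is 1/19 per hour; the remaining 43/190 takes 43/10 hours.
Total = 9 + 43/10 = 133/10 hours.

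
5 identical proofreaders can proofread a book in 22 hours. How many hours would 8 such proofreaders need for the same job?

55/4 hours

Total work is 5·22 = 110 proofreader-hours.
With 8 proofreaders: 110/8 = 55/4 hours.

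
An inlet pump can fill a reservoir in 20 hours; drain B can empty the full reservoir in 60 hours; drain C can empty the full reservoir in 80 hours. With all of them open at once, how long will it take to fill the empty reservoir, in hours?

Net rate = 1/20 − 1/60 − 1/80 = (12 − 4 − 3)/240 = 5/240 = 1/48 per hour.
Filling time = 1 ÷ (1/48) = 48 hours.

48 hours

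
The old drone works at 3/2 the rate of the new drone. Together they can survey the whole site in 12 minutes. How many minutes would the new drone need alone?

Let the new drone's rate be r; then the old drone's rate is (3/2)r, so together (3/2 + 1)r = (5/2)r = 1/12.
Thus r = 1/30 per minute.
The new drone alone: 30 minutes; the old drone alone: 20 minutes.

30 minutes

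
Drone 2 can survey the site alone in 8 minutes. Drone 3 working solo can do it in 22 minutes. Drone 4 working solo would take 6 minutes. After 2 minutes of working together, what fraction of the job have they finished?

89/132

Combined rate: 1/8 + 1/22 + 1/6 = (33 + 12 + 44)/264 = 89/264 per minute.
In 2 minutes they complete 2·89/264 = 89/132 of the job.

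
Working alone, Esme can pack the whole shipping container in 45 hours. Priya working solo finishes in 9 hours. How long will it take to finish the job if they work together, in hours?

15/2 hours

Combined rate: 1/45 + 1/9 = (1 + 5)/45 = 6/45 = 2/15 per hour.
Time = 1 ÷ (2/15) = 15/2 hours.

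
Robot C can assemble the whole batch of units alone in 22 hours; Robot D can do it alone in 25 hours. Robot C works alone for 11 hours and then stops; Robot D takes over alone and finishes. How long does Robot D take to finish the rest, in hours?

25/2 hours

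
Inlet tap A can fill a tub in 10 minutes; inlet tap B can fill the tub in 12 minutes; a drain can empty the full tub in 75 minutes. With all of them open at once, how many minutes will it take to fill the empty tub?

100/17 minutes

Net rate = 1/10 + 1/12 − 1/75 = (30 + 25 − 4)/300 = 51/300 = 17/100 per minute.
Filling time = 1 ÷ (17/100) = 100/17 minutes.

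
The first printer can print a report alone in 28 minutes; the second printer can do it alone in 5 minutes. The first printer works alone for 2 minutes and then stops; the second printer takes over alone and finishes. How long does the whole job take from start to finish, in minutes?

93/14 minutes

In 2 minutes the first printer does 2/28 = 1/14 of the job, leaving 13/14.
The second printer works at 1/5 per minute, so finishing takes 13/14 ÷ 1/5 = 65/14 minutes.
Total time = 2 + 65/14 = 93/14 minutes.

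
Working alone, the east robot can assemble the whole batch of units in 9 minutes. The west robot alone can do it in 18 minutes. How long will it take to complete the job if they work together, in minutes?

6 minutes

With two workers the combined time is the product over the sum: 9·18/(9+18) = 162/27 = 6 minutes.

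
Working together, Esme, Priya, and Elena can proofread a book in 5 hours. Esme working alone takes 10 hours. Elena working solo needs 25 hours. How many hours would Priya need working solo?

50/3 hours

Combined rate is 1/5 per hour.
Known contribution: 1/10 + 1/25 = (5 + 2)/50 = 7/50 per hour.
So Priya's rate is 1/5 − 7/50 = 3/50, meaning 50/3 hours alone.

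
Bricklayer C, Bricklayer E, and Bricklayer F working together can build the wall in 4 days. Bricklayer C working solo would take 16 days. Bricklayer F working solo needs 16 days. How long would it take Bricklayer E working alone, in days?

Combined rate is 1/4 per day.
Known contribution: 1/16 + 1/16 = (1 + 1)/16 = 2/16 = 1/8 per day.
So Bricklayer E's rate is 1/4 − 1/8 = 1/8, meaning 8 days alone.

8 days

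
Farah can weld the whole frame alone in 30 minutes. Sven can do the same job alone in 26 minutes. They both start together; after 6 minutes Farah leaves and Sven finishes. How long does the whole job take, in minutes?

In the first 6 minutes the combined rate is 14/195, so 28/65 of the job is done, leaving 37/65.
After Farah leaves the rate is 1/26 per minute; the remaining 37/65 takes 74/5 minutes.
Total = 6 + 74/5 = 104/5 minutes.

104/5 minutes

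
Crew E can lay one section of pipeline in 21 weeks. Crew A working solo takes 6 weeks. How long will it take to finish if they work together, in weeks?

14/3 weeks

Combined rate: 1/21 + 1/6 = (2 + 7)/42 = 9/42 = 3/14 per week.
Time = 1 ÷ (3/14) = 14/3 weeks.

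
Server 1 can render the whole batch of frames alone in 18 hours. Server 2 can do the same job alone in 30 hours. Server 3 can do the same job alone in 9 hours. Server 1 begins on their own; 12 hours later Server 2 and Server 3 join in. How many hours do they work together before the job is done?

5/3 hours

In the first 12 hours Server 1 alone does 12/18 = 2/3 of the job, leaving 1/3.
Once everyone is working, combined rate: 1/18 + 1/30 + 1/9 = (5 + 3 + 10)/90 = 18/90 = 1/5 per hour.
Remaining 1/3 at 1/5 per hour takes 5/3 hours.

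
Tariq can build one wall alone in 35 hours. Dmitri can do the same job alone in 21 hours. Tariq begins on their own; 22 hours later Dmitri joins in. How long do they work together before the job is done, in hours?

39/8 hours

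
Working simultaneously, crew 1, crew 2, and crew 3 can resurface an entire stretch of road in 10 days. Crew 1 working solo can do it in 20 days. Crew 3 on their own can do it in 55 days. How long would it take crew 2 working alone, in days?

220/7 days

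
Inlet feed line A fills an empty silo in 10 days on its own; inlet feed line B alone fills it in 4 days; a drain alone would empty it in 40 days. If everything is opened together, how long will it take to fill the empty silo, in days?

Net rate = 1/10 + 1/4 − 1/40 = (4 + 10 − 1)/40 = 13/40 per day.
Filling time = 1 ÷ (13/40) = 40/13 days.

40/13 days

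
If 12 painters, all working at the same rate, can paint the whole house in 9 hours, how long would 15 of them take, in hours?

Total work is 12·9 = 108 painter-hours.
With 15 painters: 108/15 = 36/5 hours.

36/5 hours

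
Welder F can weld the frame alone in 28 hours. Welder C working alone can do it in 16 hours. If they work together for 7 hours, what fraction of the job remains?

5/16

Combined rate: 1/28 + 1/16 = (4 + 7)/112 = 11/112 per hour.
In 7 hours they complete 7·11/112 = 11/16 of the job.
So 5/16 remains.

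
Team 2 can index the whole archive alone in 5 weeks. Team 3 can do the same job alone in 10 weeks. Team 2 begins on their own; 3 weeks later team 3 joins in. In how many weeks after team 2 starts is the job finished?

In the first 3 weeks team 2 alone does 3/5 of the job, leaving 2/5.
Once everyone is working, combined rate: 1/5 + 1/10 = (2 + 1)/10 = 3/10 per week.
Remaining 2/5 at 3/10 per week takes 4/3 weeks.
Total from the start = 3 + 4/3 = 13/3 weeks.

13/3 weeks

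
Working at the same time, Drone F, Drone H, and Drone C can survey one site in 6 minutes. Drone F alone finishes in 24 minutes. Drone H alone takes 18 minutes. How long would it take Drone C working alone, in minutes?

Combined rate is 1/6 per minute.
Known contribution: 1/24 + 1/18 = (3 + 4)/72 = 7/72 per minute.
So Drone C's rate is 1/6 − 7/72 = 5/72, meaning 72/5 minutes alone.

72/5 minutes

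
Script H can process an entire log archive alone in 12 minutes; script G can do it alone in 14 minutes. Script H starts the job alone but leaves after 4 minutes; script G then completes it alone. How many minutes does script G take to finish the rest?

In 4 minutes script H does 4/12 = 1/3 of the job, leaving 2/3.
Script G works at 1/14 per minute, so finishing takes 2/3 ÷ 1/14 = 28/3 minutes.

28/3 minutes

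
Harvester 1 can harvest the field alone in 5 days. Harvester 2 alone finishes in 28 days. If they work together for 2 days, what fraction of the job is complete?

Combined rate: 1/5 + 1/28 = (28 + 5)/140 = 33/140 per day.
In 2 days they complete 2·33/140 = 33/70 of the job.

33/70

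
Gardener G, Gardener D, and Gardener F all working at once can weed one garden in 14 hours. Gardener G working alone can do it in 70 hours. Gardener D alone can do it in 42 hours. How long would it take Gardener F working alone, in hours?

30 hours

Combined rate is 1/14 per hour.
Known contribution: 1/70 + 1/42 = (3 + 5)/210 = 8/210 = 4/105 per hour.
So Gardener F's rate is 1/14 − 4/105 = 1/30, meaning 30 hours alone.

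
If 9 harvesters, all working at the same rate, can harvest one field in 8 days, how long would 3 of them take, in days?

24 days

Total work is 9·8 = 72 harvester-days.
With 3 harvesters: 72/3 = 24 days.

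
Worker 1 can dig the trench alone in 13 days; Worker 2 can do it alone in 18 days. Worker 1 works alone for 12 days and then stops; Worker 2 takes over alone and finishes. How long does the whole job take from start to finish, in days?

174/13 days

In 12 days Worker 1 does 12/13 of the job, leaving 1/13.
Worker 2 works at 1/18 per day, so finishing takes 1/13 ÷ 1/18 = 18/13 days.
Total time = 12 + 18/13 = 174/13 days.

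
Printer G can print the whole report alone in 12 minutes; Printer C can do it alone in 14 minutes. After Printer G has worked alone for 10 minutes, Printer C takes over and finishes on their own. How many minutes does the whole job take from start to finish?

37/3 minutes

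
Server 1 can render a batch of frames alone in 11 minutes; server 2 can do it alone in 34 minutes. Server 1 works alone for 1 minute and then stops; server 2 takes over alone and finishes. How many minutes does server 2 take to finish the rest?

340/11 minutes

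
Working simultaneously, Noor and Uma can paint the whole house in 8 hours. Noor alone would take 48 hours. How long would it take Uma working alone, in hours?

Combined rate is 1/8 per hour.
Known contribution: 1/48 per hour.
So Uma's rate is 1/8 − 1/48 = 5/48, meaning 48/5 hours alone.

48/5 hours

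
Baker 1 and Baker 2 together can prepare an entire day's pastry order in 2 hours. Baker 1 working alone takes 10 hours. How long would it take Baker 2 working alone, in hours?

5/2 hours

Combined rate is 1/2 per hour.
Known contribution: 1/10 per hour.
So Baker 2's rate is 1/2 − 1/10 = 2/5, meaning 5/2 hours alone.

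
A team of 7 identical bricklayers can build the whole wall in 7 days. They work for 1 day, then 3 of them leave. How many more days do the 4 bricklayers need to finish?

One bricklayer does 1/49 of the job per day.
After 1 day with 7 bricklayers, 1/7 is done (6/7 left).
With 4 bricklayers the rate is 4/49, so the rest takes 6/7 ÷ 4/49 = 21/2 days.

21/2 days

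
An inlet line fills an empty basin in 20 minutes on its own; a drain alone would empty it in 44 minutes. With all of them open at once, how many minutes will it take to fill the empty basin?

110/3 minutes

Net rate = 1/20 − 1/44 = (11 − 5)/220 = 6/220 = 3/110 per minute.
Filling time = 1 ÷ (3/110) = 110/3 minutes.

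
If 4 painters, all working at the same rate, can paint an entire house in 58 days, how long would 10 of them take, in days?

Total work is 4·58 = 232 painter-days.
With 10 painters: 232/10 = 116/5 days.

116/5 days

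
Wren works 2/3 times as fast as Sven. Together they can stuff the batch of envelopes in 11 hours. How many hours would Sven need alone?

Let Sven's rate be r; then Wren's rate is (2/3)r, so together (2/3 + 1)r = (5/3)r = 1/11.
Thus r = 3/55 per hour.
Sven alone: 55/3 hours; Wren alone: 55/2 hours.

55/3 hours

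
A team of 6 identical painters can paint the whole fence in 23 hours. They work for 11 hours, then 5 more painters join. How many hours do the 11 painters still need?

One painter does 1/138 of the job per hour.
After 11 hours with 6 painters, 11/23 is done (12/23 left).
With 11 painters the rate is 11/138, so the rest takes 12/23 ÷ 11/138 = 72/11 hours.

72/11 hours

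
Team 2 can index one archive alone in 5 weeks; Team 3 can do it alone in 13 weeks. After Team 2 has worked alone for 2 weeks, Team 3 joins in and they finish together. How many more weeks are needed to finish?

13/6 weeks

In 2 weeks Team 2 does 2/5 of the job, leaving 3/5.
Team 2 and Team 3 together work at 18/65 per week, so finishing takes 3/5 ÷ 18/65 = 13/6 weeks.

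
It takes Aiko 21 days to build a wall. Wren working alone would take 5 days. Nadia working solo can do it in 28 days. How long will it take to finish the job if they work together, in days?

60/17 days

Combined rate: 1/21 + 1/5 + 1/28 = (20 + 84 + 15)/420 = 119/420 = 17/60 per day.
Time = 1 ÷ (17/60) = 60/17 days.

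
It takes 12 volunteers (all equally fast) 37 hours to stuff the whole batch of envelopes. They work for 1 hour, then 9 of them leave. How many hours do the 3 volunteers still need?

One volunteer does 1/444 of the job per hour.
After 1 hour with 12 volunteers, 1/37 is done (36/37 left).
With 3 volunteers the rate is 3/444 = 1/148, so the rest takes 36/37 ÷ 1/148 = 144 hours.

144 hours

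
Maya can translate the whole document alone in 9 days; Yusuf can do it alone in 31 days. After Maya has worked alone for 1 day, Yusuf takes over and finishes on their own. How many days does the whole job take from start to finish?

In 1 day Maya does 1/9 of the job, leaving 8/9.
Yusuf works at 1/31 per day, so finishing takes 8/9 ÷ 1/31 = 248/9 days.
Total time = 1 + 248/9 = 257/9 days.

257/9 days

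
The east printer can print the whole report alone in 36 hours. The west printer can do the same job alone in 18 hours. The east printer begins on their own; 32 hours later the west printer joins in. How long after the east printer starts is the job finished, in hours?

In the first 32 hours the east printer alone does 32/36 = 8/9 of the job, leaving 1/9.
Once everyone is working, combined rate: 1/36 + 1/18 = (1 + 2)/36 = 3/36 = 1/12 per hour.
Remaining 1/9 at 1/12 per hour takes 4/3 hours.
Total from the start = 32 + 4/3 = 100/3 hours.

100/3 hours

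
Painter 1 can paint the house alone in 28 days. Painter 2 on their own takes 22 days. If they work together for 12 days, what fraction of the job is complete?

75/77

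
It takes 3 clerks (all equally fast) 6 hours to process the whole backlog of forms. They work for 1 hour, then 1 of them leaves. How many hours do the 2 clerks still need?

One clerk does 1/18 of the job per hour.
After 1 hour with 3 clerks, 1/6 is done (5/6 left).
With 2 clerks the rate is 2/18 = 1/9, so the rest takes 5/6 ÷ 1/9 = 15/2 hours.

15/2 hours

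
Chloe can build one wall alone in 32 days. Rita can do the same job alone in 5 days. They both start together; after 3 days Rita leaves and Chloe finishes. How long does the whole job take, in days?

In the first 3 days the combined rate is 37/160, so 111/160 of the job is done, leaving 49/160.
After Rita leaves the rate is 1/32 per day; the remaining 49/160 takes 49/5 days.
Total = 3 + 49/5 = 64/5 days.

64/5 days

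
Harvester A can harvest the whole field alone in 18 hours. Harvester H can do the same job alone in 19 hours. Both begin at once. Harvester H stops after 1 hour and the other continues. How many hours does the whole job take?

324/19 hours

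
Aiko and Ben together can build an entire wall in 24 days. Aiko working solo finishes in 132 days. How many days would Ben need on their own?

Combined rate is 1/24 per day.
Known contribution: 1/132 per day.
So Ben's rate is 1/24 − 1/132 = 3/88, meaning 88/3 days alone.

88/3 days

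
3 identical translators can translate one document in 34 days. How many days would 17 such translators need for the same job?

6 days

Total work is 3·34 = 102 translator-days.
With 17 translators: 102/17 = 6 days.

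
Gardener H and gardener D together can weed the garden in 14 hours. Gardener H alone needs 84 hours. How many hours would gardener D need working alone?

84/5 hours

Combined rate is 1/14 per hour.
Known contribution: 1/84 per hour.
So gardener D's rate is 1/14 − 1/84 = 5/84, meaning 84/5 hours alone.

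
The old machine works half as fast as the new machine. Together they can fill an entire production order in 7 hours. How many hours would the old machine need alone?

21 hours

Let the new machine's rate be r; then the old machine's rate is (1/2)r, so together (1/2 + 1)r = (3/2)r = 1/7.
Thus r = 2/21 per hour.
The new machine alone: 21/2 hours; the old machine alone: 21 hours.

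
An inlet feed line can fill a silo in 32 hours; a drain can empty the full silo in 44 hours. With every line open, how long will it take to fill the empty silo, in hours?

Net rate = 1/32 − 1/44 = (11 − 8)/352 = 3/352 per hour.
Filling time = 1 ÷ (3/352) = 352/3 hours.

352/3 hours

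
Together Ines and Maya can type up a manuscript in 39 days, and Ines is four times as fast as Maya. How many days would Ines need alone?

195/4 days

Let Maya's rate be r; then Ines's rate is 4r, so together (4 + 1)r = 5r = 1/39.
Thus r = 1/195 per day.
Maya alone: 195 days; Ines alone: 195/4 days.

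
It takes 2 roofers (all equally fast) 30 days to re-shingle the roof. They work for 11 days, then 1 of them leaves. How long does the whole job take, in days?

49 days

One roofer does 1/60 of the job per day.
After 11 days with 2 roofers, 11/30 is done (19/30 left).
With 1 roofer the rate is 1/60, so the rest takes 19/30 ÷ 1/60 = 38 days.
Total = 11 + 38 = 49 days.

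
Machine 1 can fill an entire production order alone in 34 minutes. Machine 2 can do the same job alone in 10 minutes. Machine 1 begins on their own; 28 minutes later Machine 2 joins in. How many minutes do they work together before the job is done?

15/11 minutes

In the first 28 minutes Machine 1 alone does 28/34 = 14/17 of the job, leaving 3/17.
Once everyone is working, combined rate: 1/34 + 1/10 = (5 + 17)/170 = 22/170 = 11/85 per minute.
Remaining 3/17 at 11/85 per minute takes 15/11 minutes.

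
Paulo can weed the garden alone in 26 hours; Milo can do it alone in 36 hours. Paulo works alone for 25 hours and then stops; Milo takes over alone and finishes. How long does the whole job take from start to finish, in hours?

In 25 hours Paulo does 25/26 of the job, leaving 1/26.
Milo works at 1/36 per hour, so finishing takes 1/26 ÷ 1/36 = 18/13 hours.
Total time = 25 + 18/13 = 343/13 hours.

343/13 hours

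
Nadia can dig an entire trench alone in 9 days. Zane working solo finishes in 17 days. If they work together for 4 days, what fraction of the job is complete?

Combined rate: 1/9 + 1/17 = (17 + 9)/153 = 26/153 per day.
In 4 days they complete 4·26/153 = 104/153 of the job.

104/153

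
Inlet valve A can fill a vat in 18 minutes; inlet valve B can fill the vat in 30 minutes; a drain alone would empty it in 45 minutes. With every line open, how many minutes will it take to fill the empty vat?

15 minutes

Net rate = 1/18 + 1/30 − 1/45 = (5 + 3 − 2)/90 = 6/90 = 1/15 per minute.
Filling time = 1 ÷ (1/15) = 15 minutes.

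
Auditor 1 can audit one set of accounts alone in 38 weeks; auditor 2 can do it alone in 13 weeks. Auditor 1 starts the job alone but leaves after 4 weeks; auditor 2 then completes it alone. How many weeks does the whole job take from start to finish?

297/19 weeks

In 4 weeks auditor 1 does 4/38 = 2/19 of the job, leaving 17/19.
Auditor 2 works at 1/13 per week, so finishing takes 17/19 ÷ 1/13 = 221/19 weeks.
Total time = 4 + 221/19 = 297/19 weeks.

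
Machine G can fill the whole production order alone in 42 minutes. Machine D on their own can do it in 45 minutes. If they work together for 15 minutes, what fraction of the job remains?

13/42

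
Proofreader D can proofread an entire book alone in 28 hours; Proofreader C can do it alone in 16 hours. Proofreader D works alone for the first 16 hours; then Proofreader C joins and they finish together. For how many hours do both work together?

48/11 hours

In 16 hours Proofreader D does 16/28 = 4/7 of the job, leaving 3/7.
Proofreader D and Proofreader C together work at 11/112 per hour, so finishing takes 3/7 ÷ 11/112 = 48/11 hours.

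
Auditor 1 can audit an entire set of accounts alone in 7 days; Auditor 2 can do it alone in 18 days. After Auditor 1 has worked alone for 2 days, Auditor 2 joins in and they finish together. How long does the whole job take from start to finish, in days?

28/5 days

In 2 days Auditor 1 does 2/7 of the job, leaving 5/7.
Auditor 1 and Auditor 2 together work at 25/126 per day, so finishing takes 5/7 ÷ 25/126 = 18/5 days.
Total time = 2 + 18/5 = 28/5 days.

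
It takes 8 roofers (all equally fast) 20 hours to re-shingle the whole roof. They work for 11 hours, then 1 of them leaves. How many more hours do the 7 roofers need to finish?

72/7 hours

One roofer does 1/160 of the job per hour.
After 11 hours with 8 roofers, 11/20 is done (9/20 left).
With 7 roofers the rate is 7/160, so the rest takes 9/20 ÷ 7/160 = 72/7 hours.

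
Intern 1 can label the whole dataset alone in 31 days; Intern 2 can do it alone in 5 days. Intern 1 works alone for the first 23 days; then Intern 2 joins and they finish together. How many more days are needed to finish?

10/9 days

In 23 days Intern 1 does 23/31 of the job, leaving 8/31.
Intern 1 and Intern 2 together work at 36/155 per day, so finishing takes 8/31 ÷ 36/155 = 10/9 days.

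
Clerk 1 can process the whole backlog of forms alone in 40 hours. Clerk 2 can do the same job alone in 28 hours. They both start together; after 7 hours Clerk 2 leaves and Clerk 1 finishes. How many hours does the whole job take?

30 hours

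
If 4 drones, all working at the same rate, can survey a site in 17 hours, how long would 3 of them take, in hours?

Total work is 4·17 = 68 drone-hours.
With 3 drones: 68/3 hours.

68/3 hours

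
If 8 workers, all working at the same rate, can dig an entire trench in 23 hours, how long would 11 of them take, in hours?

184/11 hours

Total work is 8·23 = 184 worker-hours.
With 11 workers: 184/11 hours.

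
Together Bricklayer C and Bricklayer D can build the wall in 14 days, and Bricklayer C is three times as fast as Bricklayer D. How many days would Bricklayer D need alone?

Let Bricklayer D's rate be r; then Bricklayer C's rate is 3r, so together (3 + 1)r = 4r = 1/14.
Thus r = 1/56 per day.
Bricklayer D alone: 56 days; Bricklayer C alone: 56/3 days.

56 days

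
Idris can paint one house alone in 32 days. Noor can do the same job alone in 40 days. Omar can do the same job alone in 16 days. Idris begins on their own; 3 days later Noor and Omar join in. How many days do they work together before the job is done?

145/19 days

In the first 3 days Idris alone does 3/32 of the job, leaving 29/32.
Once everyone is working, combined rate: 1/32 + 1/40 + 1/16 = (5 + 4 + 10)/160 = 19/160 per day.
Remaining 29/32 at 19/160 per day takes 145/19 days.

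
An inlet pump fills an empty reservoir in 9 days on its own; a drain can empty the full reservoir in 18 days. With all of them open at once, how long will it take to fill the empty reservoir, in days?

Net rate = 1/9 − 1/18 = (2 − 1)/18 = 1/18 per day.
Filling time = 1 ÷ (1/18) = 18 days.

18 days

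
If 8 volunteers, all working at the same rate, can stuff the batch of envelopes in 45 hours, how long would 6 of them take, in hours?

60 hours

Total work is 8·45 = 360 volunteer-hours.
With 6 volunteers: 360/6 = 60 hours.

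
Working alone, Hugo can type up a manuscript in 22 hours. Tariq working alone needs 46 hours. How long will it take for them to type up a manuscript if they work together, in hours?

253/17 hours

Combined rate: 1/22 + 1/46 = (23 + 11)/506 = 34/506 = 17/253 per hour.
Time = 1 ÷ (17/253) = 253/17 hours.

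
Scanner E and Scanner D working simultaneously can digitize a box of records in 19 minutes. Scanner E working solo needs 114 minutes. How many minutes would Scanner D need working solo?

114/5 minutes

Combined rate is 1/19 per minute.
Known contribution: 1/114 per minute.
So Scanner D's rate is 1/19 − 1/114 = 5/114, meaning 114/5 minutes alone.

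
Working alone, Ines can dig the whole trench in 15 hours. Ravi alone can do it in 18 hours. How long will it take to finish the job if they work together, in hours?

90/11 hours

With two workers the combined time is the product over the sum: 15·18/(15+18) = 270/33 = 90/11 hours.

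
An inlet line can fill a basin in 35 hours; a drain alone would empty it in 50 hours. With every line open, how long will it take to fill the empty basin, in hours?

Net rate = 1/35 − 1/50 = (10 − 7)/350 = 3/350 per hour.
Filling time = 1 ÷ (3/350) = 350/3 hours.

350/3 hours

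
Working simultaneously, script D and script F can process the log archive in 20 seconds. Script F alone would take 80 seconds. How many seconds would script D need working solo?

80/3 seconds

Combined rate is 1/20 per second.
Known contribution: 1/80 per second.
So script D's rate is 1/20 − 1/80 = 3/80, meaning 80/3 seconds alone.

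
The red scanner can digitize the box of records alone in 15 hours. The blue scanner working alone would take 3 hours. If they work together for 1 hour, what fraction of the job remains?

3/5

Combined rate: 1/15 + 1/3 = (1 + 5)/15 = 6/15 = 2/5 per hour.
In 1 hour they complete 1·2/5 = 2/5 of the job.
So 3/5 remains.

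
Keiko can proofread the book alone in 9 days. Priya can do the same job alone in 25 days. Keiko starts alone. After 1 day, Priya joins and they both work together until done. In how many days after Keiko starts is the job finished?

In the first 1 day Keiko alone does 1/9 of the job, leaving 8/9.
Once everyone is working, combined rate: 1/9 + 1/25 = (25 + 9)/225 = 34/225 per day.
Remaining 8/9 at 34/225 per day takes 100/17 days.
Total from the start = 1 + 100/17 = 117/17 days.

117/17 days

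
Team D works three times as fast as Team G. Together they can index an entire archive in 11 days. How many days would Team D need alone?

44/3 days

Let Team G's rate be r; then Team D's rate is 3r, so together (3 + 1)r = 4r = 1/11.
Thus r = 1/44 per day.
Team G alone: 44 days; Team D alone: 44/3 days.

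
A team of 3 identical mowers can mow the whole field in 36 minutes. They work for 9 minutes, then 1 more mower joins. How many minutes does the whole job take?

117/4 minutes

One mower does 1/108 of the job per minute.
After 9 minutes with 3 mowers, 1/4 is done (3/4 left).
With 4 mowers the rate is 4/108 = 1/27, so the rest takes 3/4 ÷ 1/27 = 81/4 minutes.
Total = 9 + 81/4 = 117/4 minutes.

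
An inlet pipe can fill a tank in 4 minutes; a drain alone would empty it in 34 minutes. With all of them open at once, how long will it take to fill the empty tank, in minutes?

68/15 minutes

Net rate = 1/4 − 1/34 = (17 − 2)/68 = 15/68 per minute.
Filling time = 1 ÷ (15/68) = 68/15 minutes.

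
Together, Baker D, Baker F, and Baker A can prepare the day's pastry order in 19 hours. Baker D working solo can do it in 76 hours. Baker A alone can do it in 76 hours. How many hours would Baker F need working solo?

Combined rate is 1/19 per hour.
Known contribution: 1/76 + 1/76 = (1 + 1)/76 = 2/76 = 1/38 per hour.
So Baker F's rate is 1/19 − 1/38 = 1/38, meaning 38 hours alone.

38 hours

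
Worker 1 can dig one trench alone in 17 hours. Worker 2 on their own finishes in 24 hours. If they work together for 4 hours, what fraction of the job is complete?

41/102

Combined rate: 1/17 + 1/24 = (24 + 17)/408 = 41/408 per hour.
In 4 hours they complete 4·41/408 = 41/102 of the job.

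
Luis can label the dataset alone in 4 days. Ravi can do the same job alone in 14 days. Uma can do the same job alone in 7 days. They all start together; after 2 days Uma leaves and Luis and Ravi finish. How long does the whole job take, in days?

20/9 days

In the first 2 days the combined rate is 13/28, so 13/14 of the job is done, leaving 1/14.
After Uma leaves the rate is 9/28 per day; the remaining 1/14 takes 2/9 days.
Total = 2 + 2/9 = 20/9 days.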